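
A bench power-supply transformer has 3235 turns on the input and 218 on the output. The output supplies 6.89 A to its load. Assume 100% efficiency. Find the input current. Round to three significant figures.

I_in ≈ 0.464 A

For an ideal transformer I_in/I_out = N_out/N_in, so I_in = 6.89 × 218/3235 = 0.464 A.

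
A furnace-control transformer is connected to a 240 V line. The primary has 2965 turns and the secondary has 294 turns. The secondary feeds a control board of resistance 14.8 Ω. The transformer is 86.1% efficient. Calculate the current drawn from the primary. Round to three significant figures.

V_s = 240 × 294/2965 = 23.798 V.
I_s = V_s/R = 23.798/14.8 = 1.6079 A.
P_out = V_s I_s = 23.798 × 1.6079 = 38.265 W.
P_in = P_out/η = 38.265/0.861 = 44.443 W.
I_p = P_in/V_p = 44.443/240 = 0.185 A.

I_p ≈ 0.185 A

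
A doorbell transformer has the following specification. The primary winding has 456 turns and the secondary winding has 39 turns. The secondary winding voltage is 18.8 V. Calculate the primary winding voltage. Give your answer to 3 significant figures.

V_p ≈ 220 V

V_p/V_s = N_p/N_s, so V_p = 18.8 × 456/39 = 220 V.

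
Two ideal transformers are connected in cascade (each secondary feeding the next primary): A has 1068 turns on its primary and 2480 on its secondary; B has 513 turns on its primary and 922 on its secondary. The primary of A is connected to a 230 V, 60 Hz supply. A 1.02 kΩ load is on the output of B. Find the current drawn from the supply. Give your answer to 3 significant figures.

I_supply ≈ 3.93 A

After A: V = 230.00 × 2480/1068 = 534.08 V.
After B: V = 534.08 × 922/513 = 959.89 V.
I_load = 959.89/1020 = 0.94107 A, so P_out = 959.89 × 0.94107 = 903.32 W.
All ideal ⇒ P_in = P_out, so I_supply = 903.32/230 = 3.93 A.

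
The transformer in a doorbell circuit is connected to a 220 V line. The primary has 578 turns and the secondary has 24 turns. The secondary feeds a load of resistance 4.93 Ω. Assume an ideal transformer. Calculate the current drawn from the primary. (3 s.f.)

V_s = V_p × N_s/N_p = 220 × 24/578 = 9.1349 V.
I_s = V_s/R = 9.1349/4.93 = 1.8529 A.
For an ideal transformer I_p N_p = I_s N_s, so I_p = 1.8529 × 24/578 = 0.0769 A.

I_p ≈ 0.0769 A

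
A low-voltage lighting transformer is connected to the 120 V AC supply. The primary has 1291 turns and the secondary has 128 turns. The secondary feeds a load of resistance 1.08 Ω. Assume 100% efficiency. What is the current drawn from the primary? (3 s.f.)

I_p ≈ 1.09 A

V_s = V_p × N_s/N_p = 120 × 128/1291 = 11.898 V.
I_s = V_s/R = 11.898/1.08 = 11.016 A.
For an ideal transformer I_p N_p = I_s N_s, so I_p = 11.016 × 128/1291 = 1.09 A.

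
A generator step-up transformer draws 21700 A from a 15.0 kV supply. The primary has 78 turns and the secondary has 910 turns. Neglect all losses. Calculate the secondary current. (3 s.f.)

I_s ≈ 1860 A

I_s/I_p = N_p/N_s, so I_s = 21700 × 78/910 = 1860 A.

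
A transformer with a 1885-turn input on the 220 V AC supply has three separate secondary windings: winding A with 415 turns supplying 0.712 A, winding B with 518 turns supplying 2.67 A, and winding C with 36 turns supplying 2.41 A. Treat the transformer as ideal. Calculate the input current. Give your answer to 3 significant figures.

V_A = 220 × 415/1885 = 48.435 V; V_B = 220 × 518/1885 = 60.456 V; V_C = 220 × 36/1885 = 4.2016 V.
P_out = V_A I_A + V_B I_B + V_C I_C = 48.435×0.712 + 60.456×2.67 + 4.2016×2.41 = 34.486 + 161.42 + 10.126 = 206.03 W.
Ideal ⇒ P_in = P_out, so I_in = P_out/V_in = 206.03/220 = 0.936 A.

I_in ≈ 0.936 A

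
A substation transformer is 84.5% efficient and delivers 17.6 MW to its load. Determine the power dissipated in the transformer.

P_in = P_out/η = 1.76×10^7/0.845 = 2.08284×10^7 W.
P_loss = P_in − P_out = 2.08284×10^7 − 1.76×10^7 = 3.23×10^6 W.

P_loss ≈ 3.23×10^6 W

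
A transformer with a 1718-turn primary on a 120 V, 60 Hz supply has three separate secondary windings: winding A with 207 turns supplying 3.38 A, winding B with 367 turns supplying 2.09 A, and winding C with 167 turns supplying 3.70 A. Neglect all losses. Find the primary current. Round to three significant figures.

I_p ≈ 1.21 A

V_A = 120 × 207/1718 = 14.459 V; V_B = 120 × 367/1718 = 25.634 V; V_C = 120 × 167/1718 = 11.665 V.
P_out = V_A I_A + V_B I_B + V_C I_C = 14.459×3.38 + 25.634×2.09 + 11.665×3.70 = 48.870 + 53.576 + 43.159 = 145.61 W.
Ideal ⇒ P_in = P_out, so I_p = P_out/V_p = 145.61/120 = 1.21 A.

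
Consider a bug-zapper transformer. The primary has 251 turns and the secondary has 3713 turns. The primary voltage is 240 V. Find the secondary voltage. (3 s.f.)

V_s ≈ 3550 V

V_s/V_p = N_s/N_p, so V_s = 240 × 3713/251 = 3550 V.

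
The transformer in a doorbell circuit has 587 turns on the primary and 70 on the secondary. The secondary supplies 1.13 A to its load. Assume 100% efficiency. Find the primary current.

I_p ≈ 0.135 A

For an ideal transformer I_p/I_s = N_s/N_p, so I_p = 1.13 × 70/587 = 0.135 A.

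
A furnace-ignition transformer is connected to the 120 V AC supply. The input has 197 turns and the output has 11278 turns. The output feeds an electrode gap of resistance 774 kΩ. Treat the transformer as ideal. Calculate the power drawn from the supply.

V_out = V_in × N_out/N_in = 120 × 11278/197 = 6869.8 V.
I_out = V_out/R = 6869.8/774000 = 0.0088758 A.
I_in = I_out × N_out/N_in = 0.0088758 × 11278/197 = 0.50813 A.
P = V_in I_in = 120 × 0.50813 = 61.0 W.

P ≈ 61.0 W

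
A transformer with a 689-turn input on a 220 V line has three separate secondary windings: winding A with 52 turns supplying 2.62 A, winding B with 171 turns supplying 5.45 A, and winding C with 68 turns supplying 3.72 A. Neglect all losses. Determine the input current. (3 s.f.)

I_in ≈ 1.92 A

V_A = 220 × 52/689 = 16.604 V; V_B = 220 × 171/689 = 54.601 V; V_C = 220 × 68/689 = 21.713 V.
P_out = V_A I_A + V_B I_B + V_C I_C = 16.604×2.62 + 54.601×5.45 + 21.713×3.72 = 43.502 + 297.57 + 80.771 = 421.85 W.
Ideal ⇒ P_in = P_out, so I_in = P_out/V_in = 421.85/220 = 1.92 A.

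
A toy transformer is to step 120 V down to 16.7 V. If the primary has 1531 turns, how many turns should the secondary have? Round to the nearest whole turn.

N_s = 213 turns

N_s/N_p = V_s/V_p, so N_s = 1531 × 16.7/120 = 213.1 ≈ 213 turns.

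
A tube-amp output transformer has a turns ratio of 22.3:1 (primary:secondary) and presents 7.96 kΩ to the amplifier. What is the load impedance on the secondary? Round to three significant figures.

Z_s = Z_p/(N_p/N_s)² = 7960/22.3² = 16.0 Ω.

Z_s ≈ 16.0 Ω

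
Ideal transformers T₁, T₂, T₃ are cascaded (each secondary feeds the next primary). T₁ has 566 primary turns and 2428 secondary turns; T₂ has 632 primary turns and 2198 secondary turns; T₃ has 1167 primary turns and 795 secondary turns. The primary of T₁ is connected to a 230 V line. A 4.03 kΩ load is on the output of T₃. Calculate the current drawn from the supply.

Secondary of T₁: V = 230.00 × 2428/566 = 986.64 V.
Secondary of T₂: V = 986.64 × 2198/632 = 3431.4 V.
Secondary of T₃: V = 3431.4 × 795/1167 = 2337.6 V.
I_load = 2337.6/4030 = 0.58005 A, so P_out = 2337.6 × 0.58005 = 1355.9 W.
All ideal ⇒ P_in = P_out, so I_supply = 1355.9/230 = 5.90 A.

I_supply ≈ 5.90 A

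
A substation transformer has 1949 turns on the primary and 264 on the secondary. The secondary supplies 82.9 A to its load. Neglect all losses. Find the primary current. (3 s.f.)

For an ideal transformer I_p/I_s = N_s/N_p, so I_p = 82.9 × 264/1949 = 11.2 A.

I_p ≈ 11.2 A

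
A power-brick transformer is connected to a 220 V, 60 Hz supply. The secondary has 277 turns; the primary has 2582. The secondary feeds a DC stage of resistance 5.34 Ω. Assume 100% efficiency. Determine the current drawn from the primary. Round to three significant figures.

V_s = V_p × N_s/N_p = 220 × 277/2582 = 23.602 V.
I_s = V_s/R = 23.602/5.34 = 4.4198 A.
For an ideal transformer I_p N_p = I_s N_s, so I_p = 4.4198 × 277/2582 = 0.474 A.

I_p ≈ 0.474 A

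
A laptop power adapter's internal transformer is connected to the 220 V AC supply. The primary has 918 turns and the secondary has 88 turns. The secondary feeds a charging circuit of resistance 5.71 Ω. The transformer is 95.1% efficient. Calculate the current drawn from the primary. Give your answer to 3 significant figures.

V_s = 220 × 88/918 = 21.089 V.
I_s = V_s/R = 21.089/5.71 = 3.6934 A.
P_out = V_s I_s = 21.089 × 3.6934 = 77.891 W.
P_in = P_out/η = 77.891/0.951 = 81.905 W.
I_p = P_in/V_p = 81.905/220 = 0.372 A.

I_p ≈ 0.372 A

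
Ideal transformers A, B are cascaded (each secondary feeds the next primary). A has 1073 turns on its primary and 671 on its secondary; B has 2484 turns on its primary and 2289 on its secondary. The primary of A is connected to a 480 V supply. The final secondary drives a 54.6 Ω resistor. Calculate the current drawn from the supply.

Secondary of A: V = 480.00 × 671/1073 = 300.17 V.
Secondary of B: V = 300.17 × 2289/2484 = 276.60 V.
I_load = 276.60/54.6 = 5.0660 A, so P_out = 276.60 × 5.0660 = 1401.3 W.
All ideal ⇒ P_in = P_out, so I_supply = 1401.3/480 = 2.92 A.

I_supply ≈ 2.92 A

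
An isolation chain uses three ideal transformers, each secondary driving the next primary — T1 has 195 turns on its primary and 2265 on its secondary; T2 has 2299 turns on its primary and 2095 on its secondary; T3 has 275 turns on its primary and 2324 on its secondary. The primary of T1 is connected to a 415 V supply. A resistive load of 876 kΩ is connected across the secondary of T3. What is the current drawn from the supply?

After T1: V = 415.00 × 2265/195 = 4820.4 V.
After T2: V = 4820.4 × 2095/2299 = 4392.7 V.
After T3: V = 4392.7 × 2324/275 = 37122 V.
I_load = 37122/876000 = 0.042377 A, so P_out = 37122 × 0.042377 = 1573.1 W.
All ideal ⇒ P_in = P_out, so I_supply = 1573.1/415 = 3.79 A.

I_supply ≈ 3.79 A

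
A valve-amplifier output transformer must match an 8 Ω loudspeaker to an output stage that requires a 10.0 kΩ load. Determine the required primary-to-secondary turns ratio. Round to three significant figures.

N_p/N_s ≈ 35.4

Z_p/Z_s = (N_p/N_s)², so N_p/N_s = √(10000/8) = √1250 = 35.4.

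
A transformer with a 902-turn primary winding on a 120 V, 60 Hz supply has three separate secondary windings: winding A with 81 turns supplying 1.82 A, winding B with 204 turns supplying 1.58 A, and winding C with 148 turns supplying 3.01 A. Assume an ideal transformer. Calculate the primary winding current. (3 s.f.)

I_p ≈ 1.01 A

V_A = 120 × 81/902 = 10.776 V; V_B = 120 × 204/902 = 27.140 V; V_C = 120 × 148/902 = 19.690 V.
P_out = V_A I_A + V_B I_B + V_C I_C = 10.776×1.82 + 27.140×1.58 + 19.690×3.01 = 19.612 + 42.881 + 59.266 = 121.76 W.
Ideal ⇒ P_in = P_out, so I_p = P_out/V_p = 121.76/120 = 1.01 A.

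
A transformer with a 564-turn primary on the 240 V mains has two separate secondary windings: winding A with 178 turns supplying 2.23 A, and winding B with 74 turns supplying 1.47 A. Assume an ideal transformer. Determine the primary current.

I_p ≈ 0.897 A

V_A = 240 × 178/564 = 75.745 V; V_B = 240 × 74/564 = 31.489 V.
P_out = V_A I_A + V_B I_B = 75.745×2.23 + 31.489×1.47 = 168.91 + 46.289 = 215.20 W.
Ideal ⇒ P_in = P_out, so I_p = P_out/V_p = 215.20/240 = 0.897 A.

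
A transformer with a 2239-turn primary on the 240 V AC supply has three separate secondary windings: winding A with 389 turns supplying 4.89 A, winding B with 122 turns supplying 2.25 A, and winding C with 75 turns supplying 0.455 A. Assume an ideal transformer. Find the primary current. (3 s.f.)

I_p ≈ 0.987 A

V_A = 240 × 389/2239 = 41.697 V; V_B = 240 × 122/2239 = 13.077 V; V_C = 240 × 75/2239 = 8.0393 V.
P_out = V_A I_A + V_B I_B + V_C I_C = 41.697×4.89 + 13.077×2.25 + 8.0393×0.455 = 203.90 + 29.424 + 3.6579 = 236.98 W.
Ideal ⇒ P_in = P_out, so I_p = P_out/V_p = 236.98/240 = 0.987 A.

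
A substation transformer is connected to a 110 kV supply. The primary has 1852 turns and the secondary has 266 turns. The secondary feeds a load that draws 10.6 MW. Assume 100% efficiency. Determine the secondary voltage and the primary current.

V_s ≈ 15800 V, I_p ≈ 96.4 A

V_s = V_p × N_s/N_p = 110000 × 266/1852 = 15799 V.
I_s = P/V_s = 1.06×10^7/15799 = 670.92 A.
I_p = I_s × N_s/N_p = 670.92 × 266/1852 = 96.4 A.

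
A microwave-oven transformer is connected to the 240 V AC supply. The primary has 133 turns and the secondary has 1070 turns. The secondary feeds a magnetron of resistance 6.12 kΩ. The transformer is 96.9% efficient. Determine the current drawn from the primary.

V_s = 240 × 1070/133 = 1930.8 V.
I_s = V_s/R = 1930.8/6120 = 0.31549 A.
P_out = V_s I_s = 1930.8 × 0.31549 = 609.17 W.
P_in = P_out/η = 609.17/0.969 = 628.65 W.
I_p = P_in/V_p = 628.65/240 = 2.62 A.

I_p ≈ 2.62 A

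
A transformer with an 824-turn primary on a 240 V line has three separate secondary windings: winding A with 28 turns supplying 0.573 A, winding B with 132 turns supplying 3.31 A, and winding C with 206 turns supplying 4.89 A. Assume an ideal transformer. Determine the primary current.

V_A = 240 × 28/824 = 8.1553 V; V_B = 240 × 132/824 = 38.447 V; V_C = 240 × 206/824 = 60.000 V.
P_out = V_A I_A + V_B I_B + V_C I_C = 8.1553×0.573 + 38.447×3.31 + 60.000×4.89 = 4.6730 + 127.26 + 293.40 = 425.33 W.
Ideal ⇒ P_in = P_out, so I_p = P_out/V_p = 425.33/240 = 1.77 A.

I_p ≈ 1.77 A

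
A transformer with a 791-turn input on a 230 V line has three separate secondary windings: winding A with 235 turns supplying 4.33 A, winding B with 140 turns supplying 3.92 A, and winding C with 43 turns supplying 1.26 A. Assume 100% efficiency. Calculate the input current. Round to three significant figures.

I_in ≈ 2.05 A

V_A = 230 × 235/791 = 68.331 V; V_B = 230 × 140/791 = 40.708 V; V_C = 230 × 43/791 = 12.503 V.
P_out = V_A I_A + V_B I_B + V_C I_C = 68.331×4.33 + 40.708×3.92 + 12.503×1.26 = 295.87 + 159.58 + 15.754 = 471.20 W.
Ideal ⇒ P_in = P_out, so I_in = P_out/V_in = 471.20/230 = 2.05 A.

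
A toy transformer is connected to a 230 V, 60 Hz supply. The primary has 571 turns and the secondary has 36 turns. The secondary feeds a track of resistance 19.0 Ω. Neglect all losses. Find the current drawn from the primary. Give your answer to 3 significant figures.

V_s = V_p × N_s/N_p = 230 × 36/571 = 14.501 V.
I_s = V_s/R = 14.501/19.0 = 0.76320 A.
For an ideal transformer I_p N_p = I_s N_s, so I_p = 0.76320 × 36/571 = 0.0481 A.

I_p ≈ 0.0481 A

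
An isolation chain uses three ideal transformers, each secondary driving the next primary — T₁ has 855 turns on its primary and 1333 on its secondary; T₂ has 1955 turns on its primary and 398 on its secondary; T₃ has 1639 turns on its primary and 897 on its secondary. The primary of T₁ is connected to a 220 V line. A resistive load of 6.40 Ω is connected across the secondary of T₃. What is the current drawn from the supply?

I_supply ≈ 1.04 A

Secondary of T₁: V = 220.00 × 1333/855 = 342.99 V.
Secondary of T₂: V = 342.99 × 398/1955 = 69.827 V.
Secondary of T₃: V = 69.827 × 897/1639 = 38.215 V.
I_load = 38.215/6.40 = 5.9711 A, so P_out = 38.215 × 5.9711 = 228.19 W.
All ideal ⇒ P_in = P_out, so I_supply = 228.19/220 = 1.04 A.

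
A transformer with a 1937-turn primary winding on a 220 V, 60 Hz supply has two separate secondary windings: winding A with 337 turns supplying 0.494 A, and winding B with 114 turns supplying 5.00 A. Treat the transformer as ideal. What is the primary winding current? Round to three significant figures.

I_p ≈ 0.380 A

V_A = 220 × 337/1937 = 38.276 V; V_B = 220 × 114/1937 = 12.948 V.
P_out = V_A I_A + V_B I_B = 38.276×0.494 + 12.948×5.00 = 18.908 + 64.739 = 83.647 W.
Ideal ⇒ P_in = P_out, so I_p = P_out/V_p = 83.647/220 = 0.380 A.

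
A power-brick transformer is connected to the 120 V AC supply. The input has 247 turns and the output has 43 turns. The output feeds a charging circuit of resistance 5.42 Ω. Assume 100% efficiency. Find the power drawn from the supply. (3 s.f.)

V_out = V_in × N_out/N_in = 120 × 43/247 = 20.891 V.
I_out = V_out/R = 20.891/5.42 = 3.8544 A.
I_in = I_out × N_out/N_in = 3.8544 × 43/247 = 0.67100 A.
P = V_in I_in = 120 × 0.67100 = 80.5 W.

P ≈ 80.5 W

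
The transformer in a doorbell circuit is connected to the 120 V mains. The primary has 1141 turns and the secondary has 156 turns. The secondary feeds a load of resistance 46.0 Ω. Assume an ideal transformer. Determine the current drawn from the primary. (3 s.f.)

I_p ≈ 0.0488 A

V_s = V_p × N_s/N_p = 120 × 156/1141 = 16.407 V.
I_s = V_s/R = 16.407/46.0 = 0.35667 A.
For an ideal transformer I_p N_p = I_s N_s, so I_p = 0.35667 × 156/1141 = 0.0488 A.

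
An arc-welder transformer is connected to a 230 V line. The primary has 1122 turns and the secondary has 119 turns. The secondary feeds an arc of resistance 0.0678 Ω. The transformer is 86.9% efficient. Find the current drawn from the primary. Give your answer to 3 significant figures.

I_p ≈ 43.9 A

V_s = 230 × 119/1122 = 24.394 V.
I_s = V_s/R = 24.394/0.0678 = 359.79 A.
P_out = V_s I_s = 24.394 × 359.79 = 8776.8 W.
P_in = P_out/η = 8776.8/0.869 = 10100 W.
I_p = P_in/V_p = 10100/230 = 43.9 A.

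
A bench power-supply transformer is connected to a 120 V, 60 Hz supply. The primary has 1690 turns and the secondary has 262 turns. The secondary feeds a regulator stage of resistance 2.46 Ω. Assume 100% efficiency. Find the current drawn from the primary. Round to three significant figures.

V_s = V_p × N_s/N_p = 120 × 262/1690 = 18.604 V.
I_s = V_s/R = 18.604/2.46 = 7.5624 A.
For an ideal transformer I_p N_p = I_s N_s, so I_p = 7.5624 × 262/1690 = 1.17 A.

I_p ≈ 1.17 A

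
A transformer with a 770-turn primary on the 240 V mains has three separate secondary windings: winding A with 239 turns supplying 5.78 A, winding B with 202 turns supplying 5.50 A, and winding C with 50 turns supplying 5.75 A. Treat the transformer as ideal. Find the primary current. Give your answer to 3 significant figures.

V_A = 240 × 239/770 = 74.494 V; V_B = 240 × 202/770 = 62.961 V; V_C = 240 × 50/770 = 15.584 V.
P_out = V_A I_A + V_B I_B + V_C I_C = 74.494×5.78 + 62.961×5.50 + 15.584×5.75 = 430.57 + 346.29 + 89.610 = 866.47 W.
Ideal ⇒ P_in = P_out, so I_p = P_out/V_p = 866.47/240 = 3.61 A.

I_p ≈ 3.61 A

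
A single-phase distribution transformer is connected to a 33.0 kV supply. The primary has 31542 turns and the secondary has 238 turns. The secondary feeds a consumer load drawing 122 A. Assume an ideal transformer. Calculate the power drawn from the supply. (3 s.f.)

I_p = I_s × N_s/N_p = 122 × 238/31542 = 0.92055 A.
P = V_p I_p = 33000 × 0.92055 = 30400 W.

P ≈ 30400 W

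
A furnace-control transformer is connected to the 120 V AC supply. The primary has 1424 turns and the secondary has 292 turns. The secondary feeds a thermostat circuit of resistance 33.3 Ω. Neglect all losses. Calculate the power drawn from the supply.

V_s = V_p × N_s/N_p = 120 × 292/1424 = 24.607 V.
I_s = V_s/R = 24.607/33.3 = 0.73894 A.
I_p = I_s × N_s/N_p = 0.73894 × 292/1424 = 0.15152 A.
P = V_p I_p = 120 × 0.15152 = 18.2 W.

P ≈ 18.2 W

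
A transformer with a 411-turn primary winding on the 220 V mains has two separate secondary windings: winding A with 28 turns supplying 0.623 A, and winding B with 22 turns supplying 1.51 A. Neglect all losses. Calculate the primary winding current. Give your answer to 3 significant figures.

V_A = 220 × 28/411 = 14.988 V; V_B = 220 × 22/411 = 11.776 V.
P_out = V_A I_A + V_B I_B = 14.988×0.623 + 11.776×1.51 = 9.3374 + 17.782 = 27.119 W.
Ideal ⇒ P_in = P_out, so I_p = P_out/V_p = 27.119/220 = 0.123 A.

I_p ≈ 0.123 A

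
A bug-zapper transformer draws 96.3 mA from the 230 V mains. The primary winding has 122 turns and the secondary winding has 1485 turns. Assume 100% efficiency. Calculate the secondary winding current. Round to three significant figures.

I_s ≈ 0.00791 A

I_s/I_p = N_p/N_s, so I_s = 0.0963 × 122/1485 = 0.00791 A.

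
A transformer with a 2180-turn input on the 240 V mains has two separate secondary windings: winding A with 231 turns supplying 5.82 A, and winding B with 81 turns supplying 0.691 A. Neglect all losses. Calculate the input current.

I_in ≈ 0.642 A

V_A = 240 × 231/2180 = 25.431 V; V_B = 240 × 81/2180 = 8.9174 V.
P_out = V_A I_A + V_B I_B = 25.431×5.82 + 8.9174×0.691 = 148.01 + 6.1619 = 154.17 W.
Ideal ⇒ P_in = P_out, so I_in = P_out/V_in = 154.17/240 = 0.642 A.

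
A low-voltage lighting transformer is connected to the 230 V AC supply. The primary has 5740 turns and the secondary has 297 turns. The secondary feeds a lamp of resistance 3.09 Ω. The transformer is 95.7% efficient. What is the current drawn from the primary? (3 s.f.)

I_p ≈ 0.208 A

V_s = 230 × 297/5740 = 11.901 V.
I_s = V_s/R = 11.901/3.09 = 3.8514 A.
P_out = V_s I_s = 11.901 × 3.8514 = 45.834 W.
P_in = P_out/η = 45.834/0.957 = 47.893 W.
I_p = P_in/V_p = 47.893/230 = 0.208 A.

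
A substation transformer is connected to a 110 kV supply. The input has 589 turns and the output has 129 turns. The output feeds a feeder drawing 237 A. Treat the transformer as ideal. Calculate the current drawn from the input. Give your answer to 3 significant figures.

For an ideal transformer I_in N_in = I_out N_out, so I_in = 237 × 129/589 = 51.9 A.

I_in ≈ 51.9 A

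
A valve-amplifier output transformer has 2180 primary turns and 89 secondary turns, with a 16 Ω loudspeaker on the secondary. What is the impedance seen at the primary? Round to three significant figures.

Z_p = (N_p/N_s)² × Z_s = (2180/89)² × 16 = 9600 Ω.

Z_p ≈ 9600 Ω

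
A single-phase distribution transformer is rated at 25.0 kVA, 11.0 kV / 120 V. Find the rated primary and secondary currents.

I_p ≈ 2.27 A, I_s ≈ 208 A

I_p = S/V_p = 25000/11000 = 2.27 A.
I_s = S/V_s = 25000/120 = 208 A.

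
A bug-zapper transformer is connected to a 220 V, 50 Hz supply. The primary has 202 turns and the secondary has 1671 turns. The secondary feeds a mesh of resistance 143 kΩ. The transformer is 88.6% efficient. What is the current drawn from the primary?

I_p ≈ 0.119 A

V_s = 220 × 1671/202 = 1819.9 V.
I_s = V_s/R = 1819.9/143000 = 0.012727 A.
P_out = V_s I_s = 1819.9 × 0.012727 = 23.161 W.
P_in = P_out/η = 23.161/0.886 = 26.141 W.
I_p = P_in/V_p = 26.141/220 = 0.119 A.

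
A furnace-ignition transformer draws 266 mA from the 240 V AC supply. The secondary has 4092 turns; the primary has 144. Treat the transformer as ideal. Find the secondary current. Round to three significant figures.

I_s ≈ 0.00936 A

I_s/I_p = N_p/N_s, so I_s = 0.266 × 144/4092 = 0.00936 A.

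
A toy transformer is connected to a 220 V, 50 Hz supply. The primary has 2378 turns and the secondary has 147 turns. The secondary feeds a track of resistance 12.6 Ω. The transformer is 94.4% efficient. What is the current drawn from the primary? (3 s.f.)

I_p ≈ 0.0707 A

V_s = 220 × 147/2378 = 13.600 V.
I_s = V_s/R = 13.600/12.6 = 1.0793 A.
P_out = V_s I_s = 13.600 × 1.0793 = 14.679 W.
P_in = P_out/η = 14.679/0.944 = 15.549 W.
I_p = P_in/V_p = 15.549/220 = 0.0707 A.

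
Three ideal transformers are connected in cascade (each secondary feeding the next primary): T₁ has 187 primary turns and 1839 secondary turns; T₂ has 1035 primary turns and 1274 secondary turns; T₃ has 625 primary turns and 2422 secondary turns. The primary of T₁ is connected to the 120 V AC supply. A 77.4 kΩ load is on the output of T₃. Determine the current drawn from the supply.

I_supply ≈ 3.41 A

Secondary of T₁: V = 120.00 × 1839/187 = 1180.1 V.
Secondary of T₂: V = 1180.1 × 1274/1035 = 1452.6 V.
Secondary of T₃: V = 1452.6 × 2422/625 = 5629.2 V.
I_load = 5629.2/77400 = 0.072728 A, so P_out = 5629.2 × 0.072728 = 409.40 W.
All ideal ⇒ P_in = P_out, so I_supply = 409.40/120 = 3.41 A.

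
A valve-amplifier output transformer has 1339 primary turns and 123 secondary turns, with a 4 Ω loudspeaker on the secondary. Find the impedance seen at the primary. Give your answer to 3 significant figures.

Z_p = (N_p/N_s)² × Z_s = (1339/123)² × 4 = 474 Ω.

Z_p ≈ 474 Ω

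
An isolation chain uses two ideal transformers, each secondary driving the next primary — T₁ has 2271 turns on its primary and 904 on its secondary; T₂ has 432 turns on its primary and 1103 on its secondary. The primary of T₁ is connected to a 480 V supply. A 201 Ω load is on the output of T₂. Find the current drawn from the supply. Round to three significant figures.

After T₁: V = 480.00 × 904/2271 = 191.07 V.
After T₂: V = 191.07 × 1103/432 = 487.85 V.
I_load = 487.85/201 = 2.4271 A, so P_out = 487.85 × 2.4271 = 1184.1 W.
All ideal ⇒ P_in = P_out, so I_supply = 1184.1/480 = 2.47 A.

I_supply ≈ 2.47 A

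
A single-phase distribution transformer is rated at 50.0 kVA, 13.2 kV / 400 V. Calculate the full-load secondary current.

I_s = S/V_s = 50000/400 = 125 A.

I_s ≈ 125 A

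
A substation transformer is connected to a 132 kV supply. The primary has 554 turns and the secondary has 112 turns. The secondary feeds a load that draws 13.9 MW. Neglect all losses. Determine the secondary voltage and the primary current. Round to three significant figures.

V_s = V_p × N_s/N_p = 132000 × 112/554 = 26686 V.
I_s = P/V_s = 1.39×10^7/26686 = 520.87 A.
I_p = I_s × N_s/N_p = 520.87 × 112/554 = 105 A.

V_s ≈ 26700 V, I_p ≈ 105 A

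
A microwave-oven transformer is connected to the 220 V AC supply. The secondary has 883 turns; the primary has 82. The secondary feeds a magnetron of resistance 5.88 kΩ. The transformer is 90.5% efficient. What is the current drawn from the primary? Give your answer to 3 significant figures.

V_s = 220 × 883/82 = 2369.0 V.
I_s = V_s/R = 2369.0/5880 = 0.40290 A.
P_out = V_s I_s = 2369.0 × 0.40290 = 954.47 W.
P_in = P_out/η = 954.47/0.905 = 1054.7 W.
I_p = P_in/V_p = 1054.7/220 = 4.79 A.

I_p ≈ 4.79 A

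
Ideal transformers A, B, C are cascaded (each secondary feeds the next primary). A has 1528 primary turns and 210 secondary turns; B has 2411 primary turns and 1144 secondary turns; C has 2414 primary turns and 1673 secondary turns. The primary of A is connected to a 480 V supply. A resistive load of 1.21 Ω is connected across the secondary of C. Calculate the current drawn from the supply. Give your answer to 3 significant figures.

I_supply ≈ 0.810 A

After A: V = 480.00 × 210/1528 = 65.969 V.
After B: V = 65.969 × 1144/2411 = 31.302 V.
After C: V = 31.302 × 1673/2414 = 21.693 V.
I_load = 21.693/1.21 = 17.928 A, so P_out = 21.693 × 17.928 = 388.92 W.
All ideal ⇒ P_in = P_out, so I_supply = 388.92/480 = 0.810 A.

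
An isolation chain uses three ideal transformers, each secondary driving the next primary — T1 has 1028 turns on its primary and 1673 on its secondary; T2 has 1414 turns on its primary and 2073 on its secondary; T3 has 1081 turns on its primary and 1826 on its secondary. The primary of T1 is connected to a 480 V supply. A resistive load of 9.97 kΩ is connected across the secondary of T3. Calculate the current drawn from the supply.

Secondary of T1: V = 480.00 × 1673/1028 = 781.17 V.
Secondary of T2: V = 781.17 × 2073/1414 = 1145.2 V.
Secondary of T3: V = 1145.2 × 1826/1081 = 1934.5 V.
I_load = 1934.5/9970 = 0.19403 A, so P_out = 1934.5 × 0.19403 = 375.36 W.
All ideal ⇒ P_in = P_out, so I_supply = 375.36/480 = 0.782 A.

I_supply ≈ 0.782 A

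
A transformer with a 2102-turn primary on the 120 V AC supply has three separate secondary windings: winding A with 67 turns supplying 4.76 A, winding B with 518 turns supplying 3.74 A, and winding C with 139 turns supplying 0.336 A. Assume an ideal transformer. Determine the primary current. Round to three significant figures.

V_A = 120 × 67/2102 = 3.8249 V; V_B = 120 × 518/2102 = 29.572 V; V_C = 120 × 139/2102 = 7.9353 V.
P_out = V_A I_A + V_B I_B + V_C I_C = 3.8249×4.76 + 29.572×3.74 + 7.9353×0.336 = 18.207 + 110.60 + 2.6663 = 131.47 W.
Ideal ⇒ P_in = P_out, so I_p = P_out/V_p = 131.47/120 = 1.10 A.

I_p ≈ 1.10 A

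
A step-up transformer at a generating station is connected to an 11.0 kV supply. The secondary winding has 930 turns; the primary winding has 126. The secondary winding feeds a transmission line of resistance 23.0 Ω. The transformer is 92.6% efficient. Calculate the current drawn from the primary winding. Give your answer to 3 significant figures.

V_s = 11000 × 930/126 = 81190 V.
I_s = V_s/R = 81190/23.0 = 3530.0 A.
P_out = V_s I_s = 81190 × 3530.0 = 2.8660×10^8 W.
P_in = P_out/η = 2.8660×10^8/0.926 = 3.0951×10^8 W.
I_p = P_in/V_p = 3.0951×10^8/11000 = 28100 A.

I_p ≈ 28100 A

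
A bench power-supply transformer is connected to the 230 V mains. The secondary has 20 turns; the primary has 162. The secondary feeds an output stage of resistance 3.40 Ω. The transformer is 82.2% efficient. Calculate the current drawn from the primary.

V_s = 230 × 20/162 = 28.395 V.
I_s = V_s/R = 28.395/3.40 = 8.3515 A.
P_out = V_s I_s = 28.395 × 8.3515 = 237.14 W.
P_in = P_out/η = 237.14/0.822 = 288.49 W.
I_p = P_in/V_p = 288.49/230 = 1.25 A.

I_p ≈ 1.25 A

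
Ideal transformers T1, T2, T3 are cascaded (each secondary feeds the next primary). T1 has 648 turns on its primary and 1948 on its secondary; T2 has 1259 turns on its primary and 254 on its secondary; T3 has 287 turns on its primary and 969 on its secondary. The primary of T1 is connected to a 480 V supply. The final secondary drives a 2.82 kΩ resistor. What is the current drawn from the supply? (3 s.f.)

I_supply ≈ 0.714 A

After T1: V = 480.00 × 1948/648 = 1443.0 V.
After T2: V = 1443.0 × 254/1259 = 291.11 V.
After T3: V = 291.11 × 969/287 = 982.89 V.
I_load = 982.89/2820 = 0.34854 A, so P_out = 982.89 × 0.34854 = 342.58 W.
All ideal ⇒ P_in = P_out, so I_supply = 342.58/480 = 0.714 A.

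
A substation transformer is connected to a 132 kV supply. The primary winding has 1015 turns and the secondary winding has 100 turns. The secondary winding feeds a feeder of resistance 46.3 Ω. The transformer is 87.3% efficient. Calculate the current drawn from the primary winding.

V_s = 132000 × 100/1015 = 13005 V.
I_s = V_s/R = 13005/46.3 = 280.88 A.
P_out = V_s I_s = 13005 × 280.88 = 3.6529×10^6 W.
P_in = P_out/η = 3.6529×10^6/0.873 = 4.1843×10^6 W.
I_p = P_in/V_p = 4.1843×10^6/132000 = 31.7 A.

I_p ≈ 31.7 A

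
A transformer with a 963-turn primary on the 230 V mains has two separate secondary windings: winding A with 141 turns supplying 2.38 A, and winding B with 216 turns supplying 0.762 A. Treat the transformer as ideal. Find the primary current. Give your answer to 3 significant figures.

I_p ≈ 0.519 A

V_A = 230 × 141/963 = 33.676 V; V_B = 230 × 216/963 = 51.589 V.
P_out = V_A I_A + V_B I_B = 33.676×2.38 + 51.589×0.762 = 80.149 + 39.311 = 119.46 W.
Ideal ⇒ P_in = P_out, so I_p = P_out/V_p = 119.46/230 = 0.519 A.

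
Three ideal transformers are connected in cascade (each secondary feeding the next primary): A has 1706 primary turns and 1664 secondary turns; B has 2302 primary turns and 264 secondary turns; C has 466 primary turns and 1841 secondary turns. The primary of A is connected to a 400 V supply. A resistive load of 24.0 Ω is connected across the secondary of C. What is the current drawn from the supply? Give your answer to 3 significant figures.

After A: V = 400.00 × 1664/1706 = 390.15 V.
After B: V = 390.15 × 264/2302 = 44.744 V.
After C: V = 44.744 × 1841/466 = 176.77 V.
I_load = 176.77/24.0 = 7.3653 A, so P_out = 176.77 × 7.3653 = 1301.9 W.
All ideal ⇒ P_in = P_out, so I_supply = 1301.9/400 = 3.25 A.

I_supply ≈ 3.25 A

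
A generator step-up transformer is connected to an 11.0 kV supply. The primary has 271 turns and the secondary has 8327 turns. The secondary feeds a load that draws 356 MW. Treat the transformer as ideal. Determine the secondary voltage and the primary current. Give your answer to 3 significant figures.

V_s = V_p × N_s/N_p = 11000 × 8327/271 = 338000 V.
I_s = P/V_s = 3.56×10^8/338000 = 1053.3 A.
I_p = I_s × N_s/N_p = 1053.3 × 8327/271 = 32400 A.

V_s ≈ 338000 V, I_p ≈ 32400 A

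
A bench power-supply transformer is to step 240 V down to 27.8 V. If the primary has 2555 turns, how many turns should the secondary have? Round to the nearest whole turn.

N_s = 296 turns

N_s/N_p = V_s/V_p, so N_s = 2555 × 27.8/240 = 296.0 ≈ 296 turns.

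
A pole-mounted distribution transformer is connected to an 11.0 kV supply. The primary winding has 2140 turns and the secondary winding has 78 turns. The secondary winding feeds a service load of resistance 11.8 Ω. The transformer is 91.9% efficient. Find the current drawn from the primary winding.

V_s = 11000 × 78/2140 = 400.93 V.
I_s = V_s/R = 400.93/11.8 = 33.978 A.
P_out = V_s I_s = 400.93 × 33.978 = 13623 W.
P_in = P_out/η = 13623/0.919 = 14823 W.
I_p = P_in/V_p = 14823/11000 = 1.35 A.

I_p ≈ 1.35 A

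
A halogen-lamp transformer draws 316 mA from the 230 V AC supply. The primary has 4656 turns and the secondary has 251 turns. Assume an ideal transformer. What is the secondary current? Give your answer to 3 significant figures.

I_s/I_p = N_p/N_s, so I_s = 0.316 × 4656/251 = 5.86 A.

I_s ≈ 5.86 A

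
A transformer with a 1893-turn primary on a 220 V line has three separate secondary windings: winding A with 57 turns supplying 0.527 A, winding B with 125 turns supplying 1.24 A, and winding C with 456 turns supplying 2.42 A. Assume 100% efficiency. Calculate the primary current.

V_A = 220 × 57/1893 = 6.6244 V; V_B = 220 × 125/1893 = 14.527 V; V_C = 220 × 456/1893 = 52.995 V.
P_out = V_A I_A + V_B I_B + V_C I_C = 6.6244×0.527 + 14.527×1.24 + 52.995×2.42 = 3.4911 + 18.014 + 128.25 = 149.75 W.
Ideal ⇒ P_in = P_out, so I_p = P_out/V_p = 149.75/220 = 0.681 A.

I_p ≈ 0.681 A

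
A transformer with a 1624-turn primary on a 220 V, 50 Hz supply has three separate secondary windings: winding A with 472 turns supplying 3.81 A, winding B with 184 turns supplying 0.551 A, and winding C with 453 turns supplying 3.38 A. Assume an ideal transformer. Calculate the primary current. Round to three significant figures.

V_A = 220 × 472/1624 = 63.941 V; V_B = 220 × 184/1624 = 24.926 V; V_C = 220 × 453/1624 = 61.367 V.
P_out = V_A I_A + V_B I_B + V_C I_C = 63.941×3.81 + 24.926×0.551 + 61.367×3.38 = 243.61 + 13.734 + 207.42 = 464.77 W.
Ideal ⇒ P_in = P_out, so I_p = P_out/V_p = 464.77/220 = 2.11 A.

I_p ≈ 2.11 A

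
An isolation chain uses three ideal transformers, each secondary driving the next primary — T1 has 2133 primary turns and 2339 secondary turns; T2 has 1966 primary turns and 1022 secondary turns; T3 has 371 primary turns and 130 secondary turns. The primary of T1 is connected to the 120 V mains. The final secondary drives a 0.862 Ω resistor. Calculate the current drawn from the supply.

I_supply ≈ 5.55 A

After T1: V = 120.00 × 2339/2133 = 131.59 V.
After T2: V = 131.59 × 1022/1966 = 68.405 V.
After T3: V = 68.405 × 130/371 = 23.969 V.
I_load = 23.969/0.862 = 27.807 A, so P_out = 23.969 × 27.807 = 666.51 W.
All ideal ⇒ P_in = P_out, so I_supply = 666.51/120 = 5.55 A.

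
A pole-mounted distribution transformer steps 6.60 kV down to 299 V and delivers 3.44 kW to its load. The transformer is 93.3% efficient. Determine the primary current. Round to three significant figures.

I_p ≈ 0.559 A

P_in = P_out/η = 3440/0.933 = 3687.0 W.
I_p = P_in/V_p = 3687.0/6600 = 0.559 A.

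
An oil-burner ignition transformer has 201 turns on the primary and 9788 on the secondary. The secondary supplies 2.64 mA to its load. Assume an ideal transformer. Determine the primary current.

I_p ≈ 0.129 A

For an ideal transformer I_p/I_s = N_s/N_p, so I_p = 0.00264 × 9788/201 = 0.129 A.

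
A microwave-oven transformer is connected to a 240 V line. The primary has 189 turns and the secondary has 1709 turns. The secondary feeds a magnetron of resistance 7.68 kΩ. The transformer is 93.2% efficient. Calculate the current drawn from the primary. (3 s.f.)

V_s = 240 × 1709/189 = 2170.2 V.
I_s = V_s/R = 2170.2/7680 = 0.28257 A.
P_out = V_s I_s = 2170.2 × 0.28257 = 613.23 W.
P_in = P_out/η = 613.23/0.932 = 657.97 W.
I_p = P_in/V_p = 657.97/240 = 2.74 A.

I_p ≈ 2.74 A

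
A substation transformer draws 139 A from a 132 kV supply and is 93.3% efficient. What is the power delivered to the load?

P_out ≈ 1.71×10^7 W

P_in = V_p I_p = 132000 × 139 = 1.8348×10^7 W.
P_out = η P_in = 0.933 × 1.8348×10^7 = 1.71×10^7 W.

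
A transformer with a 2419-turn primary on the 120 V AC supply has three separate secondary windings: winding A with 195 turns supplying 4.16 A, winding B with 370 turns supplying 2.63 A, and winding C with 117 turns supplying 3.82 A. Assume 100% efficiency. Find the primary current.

V_A = 120 × 195/2419 = 9.6734 V; V_B = 120 × 370/2419 = 18.355 V; V_C = 120 × 117/2419 = 5.8041 V.
P_out = V_A I_A + V_B I_B + V_C I_C = 9.6734×4.16 + 18.355×2.63 + 5.8041×3.82 = 40.241 + 48.273 + 22.171 = 110.69 W.
Ideal ⇒ P_in = P_out, so I_p = P_out/V_p = 110.69/120 = 0.922 A.

I_p ≈ 0.922 A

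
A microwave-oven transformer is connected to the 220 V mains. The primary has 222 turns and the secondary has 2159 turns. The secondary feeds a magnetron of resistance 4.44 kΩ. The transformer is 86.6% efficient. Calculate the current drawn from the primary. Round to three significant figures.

I_p ≈ 5.41 A

V_s = 220 × 2159/222 = 2139.5 V.
I_s = V_s/R = 2139.5/4440 = 0.48188 A.
P_out = V_s I_s = 2139.5 × 0.48188 = 1031.0 W.
P_in = P_out/η = 1031.0/0.866 = 1190.5 W.
I_p = P_in/V_p = 1190.5/220 = 5.41 A.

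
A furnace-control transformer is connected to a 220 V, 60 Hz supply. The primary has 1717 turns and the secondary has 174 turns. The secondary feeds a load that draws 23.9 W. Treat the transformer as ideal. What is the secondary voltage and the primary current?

V_s = V_p × N_s/N_p = 220 × 174/1717 = 22.295 V.
I_s = P/V_s = 23.9/22.295 = 1.0720 A.
I_p = I_s × N_s/N_p = 1.0720 × 174/1717 = 0.109 A.

V_s ≈ 22.3 V, I_p ≈ 0.109 A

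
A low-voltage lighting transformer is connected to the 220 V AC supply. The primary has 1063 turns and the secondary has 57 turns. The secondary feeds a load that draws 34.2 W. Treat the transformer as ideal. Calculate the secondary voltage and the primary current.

V_s ≈ 11.8 V, I_p ≈ 0.155 A

V_s = V_p × N_s/N_p = 220 × 57/1063 = 11.797 V.
I_s = P/V_s = 34.2/11.797 = 2.8991 A.
I_p = I_s × N_s/N_p = 2.8991 × 57/1063 = 0.155 A.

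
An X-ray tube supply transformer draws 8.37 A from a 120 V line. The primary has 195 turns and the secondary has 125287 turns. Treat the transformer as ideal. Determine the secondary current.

I_s ≈ 0.0130 A

I_s/I_p = N_p/N_s, so I_s = 8.37 × 195/125287 = 0.0130 A.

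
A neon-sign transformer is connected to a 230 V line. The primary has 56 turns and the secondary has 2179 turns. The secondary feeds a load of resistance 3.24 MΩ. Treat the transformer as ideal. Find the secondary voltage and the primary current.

V_s = V_p × N_s/N_p = 230 × 2179/56 = 8949.5 V.
I_s = V_s/R = 8949.5/(3.24×10^6) = 0.0027622 A.
I_p = I_s × N_s/N_p = 0.0027622 × 2179/56 = 0.107 A.

V_s ≈ 8950 V, I_p ≈ 0.107 A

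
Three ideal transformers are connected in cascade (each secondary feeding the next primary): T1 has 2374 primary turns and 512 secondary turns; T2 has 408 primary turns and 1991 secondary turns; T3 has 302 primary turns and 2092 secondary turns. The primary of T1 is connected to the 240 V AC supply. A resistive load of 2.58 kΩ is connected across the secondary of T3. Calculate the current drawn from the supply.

I_supply ≈ 4.94 A

Secondary of T1: V = 240.00 × 512/2374 = 51.761 V.
Secondary of T2: V = 51.761 × 1991/408 = 252.59 V.
Secondary of T3: V = 252.59 × 2092/302 = 1749.7 V.
I_load = 1749.7/2580 = 0.67818 A, so P_out = 1749.7 × 0.67818 = 1186.6 W.
All ideal ⇒ P_in = P_out, so I_supply = 1186.6/240 = 4.94 A.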